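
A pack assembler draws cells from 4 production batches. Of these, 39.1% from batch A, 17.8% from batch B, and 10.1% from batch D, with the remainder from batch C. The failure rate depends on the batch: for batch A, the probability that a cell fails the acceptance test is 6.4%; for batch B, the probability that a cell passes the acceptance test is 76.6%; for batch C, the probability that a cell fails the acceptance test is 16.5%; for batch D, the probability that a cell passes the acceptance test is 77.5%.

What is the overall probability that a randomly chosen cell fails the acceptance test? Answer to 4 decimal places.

P(C) = 1 − (0.391 + 0.178 + 0.101) = 0.33.
P(F|B) = 1 − 0.766 = 0.234.
P(F|D) = 1 − 0.775 = 0.225.
P(F) = P(F|A)·P(A) + P(F|B)·P(B) + P(F|C)·P(C) + P(F|D)·P(D)
      = 0.064·0.391 + 0.234·0.178 + 0.165·0.33 + 0.225·0.101
      = 0.025024 + 0.041652 + 0.05445 + 0.022725 = 0.143851

0.1439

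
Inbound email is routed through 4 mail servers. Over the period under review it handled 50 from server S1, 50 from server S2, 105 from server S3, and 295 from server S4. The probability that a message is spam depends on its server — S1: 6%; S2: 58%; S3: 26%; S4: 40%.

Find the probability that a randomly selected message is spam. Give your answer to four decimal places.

0.3546

Total: 50 + 50 + 105 + 295 = 500.
P(S1) = 50/500 = 0.1. P(S2) = 50/500 = 0.1. P(S3) = 105/500 = 0.21. P(S4) = 295/500 = 0.59.
P(S) = P(S|S1)·P(S1) + P(S|S2)·P(S2) + P(S|S3)·P(S3) + P(S|S4)·P(S4)
      = 0.06·0.1 + 0.58·0.1 + 0.26·0.21 + 0.4·0.59
      = 0.006 + 0.058 + 0.0546 + 0.236 = 0.3546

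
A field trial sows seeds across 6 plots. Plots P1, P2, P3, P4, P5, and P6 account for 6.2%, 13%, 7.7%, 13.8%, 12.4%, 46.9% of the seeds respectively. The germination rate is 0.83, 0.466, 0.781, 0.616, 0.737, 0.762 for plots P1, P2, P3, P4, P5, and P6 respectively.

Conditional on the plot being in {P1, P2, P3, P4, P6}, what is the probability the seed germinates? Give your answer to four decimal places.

Let S = {P1, P2, P3, P4, P6}.
P(S) = 0.062 + 0.13 + 0.077 + 0.138 + 0.469 = 0.876.
P(G ∩ S) = 0.83·0.062 + 0.466·0.13 + 0.781·0.077 + 0.616·0.138 + 0.762·0.469 = 0.05146 + 0.06058 + 0.060137 + 0.085008 + 0.357378 = 0.614563.
P(G | S) = 0.614563 / 0.876 = 0.701556…

P(G|S) ≈ 0.7016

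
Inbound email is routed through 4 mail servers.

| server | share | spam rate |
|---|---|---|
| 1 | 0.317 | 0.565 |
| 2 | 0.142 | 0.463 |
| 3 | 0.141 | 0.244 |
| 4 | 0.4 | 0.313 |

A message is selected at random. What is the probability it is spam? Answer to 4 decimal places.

0.4045

By the law of total probability,
P(S) = P(S|1)·P(1) + P(S|2)·P(2) + P(S|3)·P(3) + P(S|4)·P(4)
      = 0.565·0.317 + 0.463·0.142 + 0.244·0.141 + 0.313·0.4
      = 0.179105 + 0.065746 + 0.034404 + 0.1252 = 0.404455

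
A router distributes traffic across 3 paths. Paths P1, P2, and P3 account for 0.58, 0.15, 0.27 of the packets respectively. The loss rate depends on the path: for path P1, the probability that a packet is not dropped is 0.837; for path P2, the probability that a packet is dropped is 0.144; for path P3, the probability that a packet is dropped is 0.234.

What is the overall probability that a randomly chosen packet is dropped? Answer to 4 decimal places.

P(L|P1) = 1 − 0.837 = 0.163.
P(L) = P(L|P1)·P(P1) + P(L|P2)·P(P2) + P(L|P3)·P(P3)
      = 0.163·0.58 + 0.144·0.15 + 0.234·0.27
      = 0.09454 + 0.0216 + 0.06318 = 0.17932

0.1793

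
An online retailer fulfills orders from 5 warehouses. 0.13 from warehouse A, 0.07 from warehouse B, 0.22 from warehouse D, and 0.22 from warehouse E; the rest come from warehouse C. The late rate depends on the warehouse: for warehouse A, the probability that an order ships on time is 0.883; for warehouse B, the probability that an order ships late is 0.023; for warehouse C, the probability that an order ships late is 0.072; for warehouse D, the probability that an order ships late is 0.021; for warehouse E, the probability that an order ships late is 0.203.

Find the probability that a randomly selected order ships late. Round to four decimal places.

0.0920

P(C) = 1 − (0.13 + 0.07 + 0.22 + 0.22) = 0.36.
P(L|A) = 1 − 0.883 = 0.117.
P(L) = P(L|A)·P(A) + P(L|B)·P(B) + P(L|C)·P(C) + P(L|D)·P(D) + P(L|E)·P(E)
      = 0.117·0.13 + 0.023·0.07 + 0.072·0.36 + 0.021·0.22 + 0.203·0.22
      = 0.01521 + 0.00161 + 0.02592 + 0.00462 + 0.04466 = 0.09202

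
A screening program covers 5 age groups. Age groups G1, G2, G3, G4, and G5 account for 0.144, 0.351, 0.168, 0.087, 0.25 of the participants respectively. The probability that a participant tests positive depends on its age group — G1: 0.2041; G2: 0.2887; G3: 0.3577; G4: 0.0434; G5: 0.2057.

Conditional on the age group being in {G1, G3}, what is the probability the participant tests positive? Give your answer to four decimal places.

Let S = {G1, G3}.
P(S) = 0.144 + 0.168 = 0.312.
P(T ∩ S) = 0.2041·0.144 + 0.3577·0.168 = 0.0293904 + 0.0600936 = 0.089484.
P(T | S) = 0.089484 / 0.312 = 0.286808…

P(T|S) ≈ 0.2868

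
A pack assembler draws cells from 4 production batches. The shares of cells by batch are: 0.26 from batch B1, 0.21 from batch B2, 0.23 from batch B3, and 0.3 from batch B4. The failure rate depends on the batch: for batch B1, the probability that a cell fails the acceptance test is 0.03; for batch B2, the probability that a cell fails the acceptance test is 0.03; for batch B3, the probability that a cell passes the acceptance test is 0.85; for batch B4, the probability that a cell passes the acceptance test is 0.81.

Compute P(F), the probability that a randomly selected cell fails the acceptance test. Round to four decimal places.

P(F|B3) = 1 − 0.85 = 0.15.
P(F|B4) = 1 − 0.81 = 0.19.
Using total probability over the partition,
P(F) = P(F|B1)·P(B1) + P(F|B2)·P(B2) + P(F|B3)·P(B3) + P(F|B4)·P(B4)
      = 0.03·0.26 + 0.03·0.21 + 0.15·0.23 + 0.19·0.3
      = 0.0078 + 0.0063 + 0.0345 + 0.057 = 0.1056

0.1056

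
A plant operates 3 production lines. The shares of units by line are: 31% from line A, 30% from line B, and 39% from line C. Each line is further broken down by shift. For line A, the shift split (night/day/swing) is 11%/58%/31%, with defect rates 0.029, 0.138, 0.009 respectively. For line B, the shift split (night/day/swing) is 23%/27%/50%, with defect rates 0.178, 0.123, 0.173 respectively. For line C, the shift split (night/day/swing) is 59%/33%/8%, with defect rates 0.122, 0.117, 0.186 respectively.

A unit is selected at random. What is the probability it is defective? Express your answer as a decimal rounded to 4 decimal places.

P(D|A) = 0.11·0.029 + 0.58·0.138 + 0.31·0.009 = 0.00319 + 0.08004 + 0.00279 = 0.08602
P(D|B) = 0.23·0.178 + 0.27·0.123 + 0.5·0.173 = 0.04094 + 0.03321 + 0.0865 = 0.16065
P(D|C) = 0.59·0.122 + 0.33·0.117 + 0.08·0.186 = 0.07198 + 0.03861 + 0.01488 = 0.12547
Then overall,
P(D) = 0.31·0.08602 + 0.3·0.16065 + 0.39·0.12547
      = 0.0266662 + 0.048195 + 0.0489333 = 0.1237945

P(D) ≈ 0.1238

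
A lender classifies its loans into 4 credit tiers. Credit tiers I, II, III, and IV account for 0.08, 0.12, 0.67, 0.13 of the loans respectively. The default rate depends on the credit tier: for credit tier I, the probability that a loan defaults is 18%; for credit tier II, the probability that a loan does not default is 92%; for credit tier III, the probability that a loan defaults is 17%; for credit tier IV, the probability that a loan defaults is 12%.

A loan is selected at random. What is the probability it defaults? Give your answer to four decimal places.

P(D) ≈ 0.1535

P(D|II) = 1 − 0.92 = 0.08.
By the law of total probability,
P(D) = P(D|I)·P(I) + P(D|II)·P(II) + P(D|III)·P(III) + P(D|IV)·P(IV)
      = 0.18·0.08 + 0.08·0.12 + 0.17·0.67 + 0.12·0.13
      = 0.0144 + 0.0096 + 0.1139 + 0.0156 = 0.1535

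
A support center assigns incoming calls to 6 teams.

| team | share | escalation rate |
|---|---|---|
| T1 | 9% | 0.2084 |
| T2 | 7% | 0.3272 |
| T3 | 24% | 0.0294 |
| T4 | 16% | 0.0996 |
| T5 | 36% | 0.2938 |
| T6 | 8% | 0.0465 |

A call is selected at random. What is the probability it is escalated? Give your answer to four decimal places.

Using total probability over the partition,
P(E) = P(E|T1)·P(T1) + P(E|T2)·P(T2) + P(E|T3)·P(T3) + P(E|T4)·P(T4) + P(E|T5)·P(T5) + P(E|T6)·P(T6)
      = 0.2084·0.09 + 0.3272·0.07 + 0.0294·0.24 + 0.0996·0.16 + 0.2938·0.36 + 0.0465·0.08
      = 0.018756 + 0.022904 + 0.007056 + 0.015936 + 0.105768 + 0.00372 = 0.17414

0.1741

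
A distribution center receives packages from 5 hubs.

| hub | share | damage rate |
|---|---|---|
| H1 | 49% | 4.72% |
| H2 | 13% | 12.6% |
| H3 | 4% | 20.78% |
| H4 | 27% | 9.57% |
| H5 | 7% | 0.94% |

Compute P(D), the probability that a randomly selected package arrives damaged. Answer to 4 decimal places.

P(D) ≈ 0.0743

Summing over the partition,
P(D) = P(D|H1)·P(H1) + P(D|H2)·P(H2) + P(D|H3)·P(H3) + P(D|H4)·P(H4) + P(D|H5)·P(H5)
      = 0.0472·0.49 + 0.126·0.13 + 0.2078·0.04 + 0.0957·0.27 + 0.0094·0.07
      = 0.023128 + 0.01638 + 0.008312 + 0.025839 + 0.000658 = 0.074317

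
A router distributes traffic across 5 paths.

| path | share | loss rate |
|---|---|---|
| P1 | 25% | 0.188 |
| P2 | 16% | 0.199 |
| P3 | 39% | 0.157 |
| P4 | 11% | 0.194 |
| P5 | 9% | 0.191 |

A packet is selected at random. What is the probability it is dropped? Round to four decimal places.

P(L) = P(L|P1)·P(P1) + P(L|P2)·P(P2) + P(L|P3)·P(P3) + P(L|P4)·P(P4) + P(L|P5)·P(P5)
      = 0.188·0.25 + 0.199·0.16 + 0.157·0.39 + 0.194·0.11 + 0.191·0.09
      = 0.047 + 0.03184 + 0.06123 + 0.02134 + 0.01719 = 0.1786

0.1786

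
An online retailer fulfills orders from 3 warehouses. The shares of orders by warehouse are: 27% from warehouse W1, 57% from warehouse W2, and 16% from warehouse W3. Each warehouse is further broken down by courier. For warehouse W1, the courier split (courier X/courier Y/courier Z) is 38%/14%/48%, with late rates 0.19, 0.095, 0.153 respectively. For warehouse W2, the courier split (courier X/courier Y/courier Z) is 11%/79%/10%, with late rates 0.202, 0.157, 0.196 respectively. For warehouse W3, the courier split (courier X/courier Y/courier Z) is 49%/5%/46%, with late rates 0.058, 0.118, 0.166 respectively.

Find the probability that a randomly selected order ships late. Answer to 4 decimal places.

P(L|W1) = 0.38·0.19 + 0.14·0.095 + 0.48·0.153 = 0.0722 + 0.0133 + 0.07344 = 0.15894
P(L|W2) = 0.11·0.202 + 0.79·0.157 + 0.1·0.196 = 0.02222 + 0.12403 + 0.0196 = 0.16585
P(L|W3) = 0.49·0.058 + 0.05·0.118 + 0.46·0.166 = 0.02842 + 0.0059 + 0.07636 = 0.11068
By total probability over the outer partition,
P(L) = 0.27·0.15894 + 0.57·0.16585 + 0.16·0.11068
      = 0.0429138 + 0.0945345 + 0.0177088 = 0.1551571

0.1552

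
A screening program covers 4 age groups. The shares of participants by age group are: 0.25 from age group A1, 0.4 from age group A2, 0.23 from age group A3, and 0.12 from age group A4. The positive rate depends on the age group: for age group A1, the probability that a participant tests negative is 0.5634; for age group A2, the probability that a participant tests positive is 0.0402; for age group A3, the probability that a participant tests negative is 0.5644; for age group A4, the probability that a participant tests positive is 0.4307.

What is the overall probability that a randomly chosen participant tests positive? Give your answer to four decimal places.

P(T|A1) = 1 − 0.5634 = 0.4366.
P(T|A3) = 1 − 0.5644 = 0.4356.
Using total probability over the partition,
P(T) = P(T|A1)·P(A1) + P(T|A2)·P(A2) + P(T|A3)·P(A3) + P(T|A4)·P(A4)
      = 0.4366·0.25 + 0.0402·0.4 + 0.4356·0.23 + 0.4307·0.12
      = 0.10915 + 0.01608 + 0.100188 + 0.051684 = 0.277102

0.2771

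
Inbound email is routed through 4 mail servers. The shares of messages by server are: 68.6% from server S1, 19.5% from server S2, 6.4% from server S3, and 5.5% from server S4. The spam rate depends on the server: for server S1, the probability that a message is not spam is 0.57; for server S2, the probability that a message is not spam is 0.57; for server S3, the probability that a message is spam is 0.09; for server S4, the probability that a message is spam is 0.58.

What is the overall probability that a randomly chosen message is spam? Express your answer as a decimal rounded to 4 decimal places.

0.4165

P(S|S1) = 1 − 0.57 = 0.43.
P(S|S2) = 1 − 0.57 = 0.43.
Summing over the partition,
P(S) = P(S|S1)·P(S1) + P(S|S2)·P(S2) + P(S|S3)·P(S3) + P(S|S4)·P(S4)
      = 0.43·0.686 + 0.43·0.195 + 0.09·0.064 + 0.58·0.055
      = 0.29498 + 0.08385 + 0.00576 + 0.0319 = 0.41649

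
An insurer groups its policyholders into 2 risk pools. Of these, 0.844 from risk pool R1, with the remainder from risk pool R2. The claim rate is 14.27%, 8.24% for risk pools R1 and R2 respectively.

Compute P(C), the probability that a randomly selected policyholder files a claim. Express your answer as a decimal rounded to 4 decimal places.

P(C) ≈ 0.1333

P(R2) = 1 − (0.844) = 0.156.
By the law of total probability,
P(C) = P(C|R1)·P(R1) + P(C|R2)·P(R2)
      = 0.1427·0.844 + 0.0824·0.156
      = 0.1204388 + 0.0128544 = 0.1332932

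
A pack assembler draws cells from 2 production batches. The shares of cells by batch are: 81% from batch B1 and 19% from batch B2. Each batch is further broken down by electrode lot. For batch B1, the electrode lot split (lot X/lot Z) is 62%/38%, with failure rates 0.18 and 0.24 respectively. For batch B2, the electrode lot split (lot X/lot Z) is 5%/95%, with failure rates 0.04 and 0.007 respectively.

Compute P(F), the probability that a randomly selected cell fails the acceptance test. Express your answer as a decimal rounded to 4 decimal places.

P(F|B1) = 0.62·0.18 + 0.38·0.24 = 0.1116 + 0.0912 = 0.2028
P(F|B2) = 0.05·0.04 + 0.95·0.007 = 0.002 + 0.00665 = 0.00865
Then overall,
P(F) = 0.81·0.2028 + 0.19·0.00865
      = 0.164268 + 0.0016435 = 0.1659115

P(F) ≈ 0.1659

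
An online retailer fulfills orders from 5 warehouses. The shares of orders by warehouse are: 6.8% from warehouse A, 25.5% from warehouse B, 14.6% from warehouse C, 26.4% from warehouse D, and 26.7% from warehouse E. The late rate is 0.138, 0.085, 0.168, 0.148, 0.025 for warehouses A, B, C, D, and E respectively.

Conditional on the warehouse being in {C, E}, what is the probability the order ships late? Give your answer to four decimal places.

Let S = {C, E}.
P(S) = 0.146 + 0.267 = 0.413.
P(L ∩ S) = 0.168·0.146 + 0.025·0.267 = 0.024528 + 0.006675 = 0.031203.
P(L | S) = 0.031203 / 0.413 = 0.075552…

P(L|S) ≈ 0.0756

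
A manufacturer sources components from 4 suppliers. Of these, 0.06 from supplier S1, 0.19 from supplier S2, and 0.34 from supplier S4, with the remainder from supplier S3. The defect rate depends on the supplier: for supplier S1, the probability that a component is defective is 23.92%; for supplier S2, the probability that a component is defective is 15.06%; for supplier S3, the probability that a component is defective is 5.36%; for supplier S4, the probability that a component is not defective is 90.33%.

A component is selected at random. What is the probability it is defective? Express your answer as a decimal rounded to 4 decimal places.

P(D) ≈ 0.0978

P(S3) = 1 − (0.06 + 0.19 + 0.34) = 0.41.
P(D|S4) = 1 − 0.9033 = 0.0967.
Using total probability over the partition,
P(D) = P(D|S1)·P(S1) + P(D|S2)·P(S2) + P(D|S3)·P(S3) + P(D|S4)·P(S4)
      = 0.2392·0.06 + 0.1506·0.19 + 0.0536·0.41 + 0.0967·0.34
      = 0.014352 + 0.028614 + 0.021976 + 0.032878 = 0.09782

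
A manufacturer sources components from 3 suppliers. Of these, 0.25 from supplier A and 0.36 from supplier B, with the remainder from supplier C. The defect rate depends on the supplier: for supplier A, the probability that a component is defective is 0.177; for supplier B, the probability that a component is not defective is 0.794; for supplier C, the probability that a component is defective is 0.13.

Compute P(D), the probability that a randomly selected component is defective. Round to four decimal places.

P(C) = 1 − (0.25 + 0.36) = 0.39.
P(D|B) = 1 − 0.794 = 0.206.
Using total probability over the partition,
P(D) = P(D|A)·P(A) + P(D|B)·P(B) + P(D|C)·P(C)
      = 0.177·0.25 + 0.206·0.36 + 0.13·0.39
      = 0.04425 + 0.07416 + 0.0507 = 0.16911

0.1691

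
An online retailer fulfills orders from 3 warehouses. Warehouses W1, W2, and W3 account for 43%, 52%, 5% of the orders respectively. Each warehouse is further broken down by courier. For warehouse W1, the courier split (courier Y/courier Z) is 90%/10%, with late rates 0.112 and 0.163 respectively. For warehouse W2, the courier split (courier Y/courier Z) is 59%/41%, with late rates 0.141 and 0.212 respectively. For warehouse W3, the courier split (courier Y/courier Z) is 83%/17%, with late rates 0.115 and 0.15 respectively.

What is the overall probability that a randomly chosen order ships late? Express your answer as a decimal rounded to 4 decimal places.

0.1449

P(L|W1) = 0.9·0.112 + 0.1·0.163 = 0.1008 + 0.0163 = 0.1171
P(L|W2) = 0.59·0.141 + 0.41·0.212 = 0.08319 + 0.08692 = 0.17011
P(L|W3) = 0.83·0.115 + 0.17·0.15 = 0.09545 + 0.0255 = 0.12095
By total probability over the outer partition,
P(L) = 0.43·0.1171 + 0.52·0.17011 + 0.05·0.12095
      = 0.050353 + 0.0884572 + 0.0060475 = 0.1448577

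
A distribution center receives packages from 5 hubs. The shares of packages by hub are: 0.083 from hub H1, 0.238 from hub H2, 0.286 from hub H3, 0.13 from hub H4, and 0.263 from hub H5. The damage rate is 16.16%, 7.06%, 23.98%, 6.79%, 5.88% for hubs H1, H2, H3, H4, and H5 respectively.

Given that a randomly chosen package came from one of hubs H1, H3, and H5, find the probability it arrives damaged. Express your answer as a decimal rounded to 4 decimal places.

Let S = {H1, H3, H5}.
P(S) = 0.083 + 0.286 + 0.263 = 0.632.
P(D ∩ S) = 0.1616·0.083 + 0.2398·0.286 + 0.0588·0.263 = 0.0134128 + 0.0685828 + 0.0154644 = 0.09746.
P(D | S) = 0.09746 / 0.632 = 0.154209…

P(D|S) ≈ 0.1542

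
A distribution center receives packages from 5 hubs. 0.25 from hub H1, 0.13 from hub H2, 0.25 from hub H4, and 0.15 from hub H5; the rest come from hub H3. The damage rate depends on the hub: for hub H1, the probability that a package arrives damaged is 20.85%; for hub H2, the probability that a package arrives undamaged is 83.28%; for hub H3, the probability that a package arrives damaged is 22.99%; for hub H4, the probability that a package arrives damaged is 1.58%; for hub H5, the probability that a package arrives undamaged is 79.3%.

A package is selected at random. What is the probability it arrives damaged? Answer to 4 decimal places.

0.1594

P(H3) = 1 − (0.25 + 0.13 + 0.25 + 0.15) = 0.22.
P(D|H2) = 1 − 0.8328 = 0.1672.
P(D|H5) = 1 − 0.793 = 0.207.
By the law of total probability,
P(D) = P(D|H1)·P(H1) + P(D|H2)·P(H2) + P(D|H3)·P(H3) + P(D|H4)·P(H4) + P(D|H5)·P(H5)
      = 0.2085·0.25 + 0.1672·0.13 + 0.2299·0.22 + 0.0158·0.25 + 0.207·0.15
      = 0.052125 + 0.021736 + 0.050578 + 0.00395 + 0.03105 = 0.159439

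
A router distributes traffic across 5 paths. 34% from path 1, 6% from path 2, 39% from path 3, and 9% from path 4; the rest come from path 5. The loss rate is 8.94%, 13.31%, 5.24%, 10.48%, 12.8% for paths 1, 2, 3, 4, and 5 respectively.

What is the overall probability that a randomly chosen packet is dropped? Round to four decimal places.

0.0836

P(5) = 1 − (0.34 + 0.06 + 0.39 + 0.09) = 0.12.
Using total probability over the partition,
P(L) = P(L|1)·P(1) + P(L|2)·P(2) + P(L|3)·P(3) + P(L|4)·P(4) + P(L|5)·P(5)
      = 0.0894·0.34 + 0.1331·0.06 + 0.0524·0.39 + 0.1048·0.09 + 0.128·0.12
      = 0.030396 + 0.007986 + 0.020436 + 0.009432 + 0.01536 = 0.08361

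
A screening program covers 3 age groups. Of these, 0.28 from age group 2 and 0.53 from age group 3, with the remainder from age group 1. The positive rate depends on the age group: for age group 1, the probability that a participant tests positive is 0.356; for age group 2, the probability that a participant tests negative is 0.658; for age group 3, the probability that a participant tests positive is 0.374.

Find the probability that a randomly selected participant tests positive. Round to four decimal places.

P(T) ≈ 0.3616

P(1) = 1 − (0.28 + 0.53) = 0.19.
P(T|2) = 1 − 0.658 = 0.342.
P(T) = P(T|1)·P(1) + P(T|2)·P(2) + P(T|3)·P(3)
      = 0.356·0.19 + 0.342·0.28 + 0.374·0.53
      = 0.06764 + 0.09576 + 0.19822 = 0.36162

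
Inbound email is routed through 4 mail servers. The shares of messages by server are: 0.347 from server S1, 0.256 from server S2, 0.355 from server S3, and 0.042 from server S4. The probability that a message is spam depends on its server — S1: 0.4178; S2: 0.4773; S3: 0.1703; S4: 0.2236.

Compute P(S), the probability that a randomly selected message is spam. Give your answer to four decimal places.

0.3370

P(S) = P(S|S1)·P(S1) + P(S|S2)·P(S2) + P(S|S3)·P(S3) + P(S|S4)·P(S4)
      = 0.4178·0.347 + 0.4773·0.256 + 0.1703·0.355 + 0.2236·0.042
      = 0.1449766 + 0.1221888 + 0.0604565 + 0.0093912 = 0.3370131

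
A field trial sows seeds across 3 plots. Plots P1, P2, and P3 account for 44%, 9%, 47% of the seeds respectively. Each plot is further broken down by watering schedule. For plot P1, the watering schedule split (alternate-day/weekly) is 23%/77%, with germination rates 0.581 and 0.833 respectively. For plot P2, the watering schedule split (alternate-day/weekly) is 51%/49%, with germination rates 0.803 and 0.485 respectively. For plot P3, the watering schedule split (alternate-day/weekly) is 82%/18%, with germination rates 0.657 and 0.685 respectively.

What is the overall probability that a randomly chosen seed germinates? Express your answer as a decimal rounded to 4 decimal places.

P(G) ≈ 0.7104

P(G|P1) = 0.23·0.581 + 0.77·0.833 = 0.13363 + 0.64141 = 0.77504
P(G|P2) = 0.51·0.803 + 0.49·0.485 = 0.40953 + 0.23765 = 0.64718
P(G|P3) = 0.82·0.657 + 0.18·0.685 = 0.53874 + 0.1233 = 0.66204
By total probability over the outer partition,
P(G) = 0.44·0.77504 + 0.09·0.64718 + 0.47·0.66204
      = 0.3410176 + 0.0582462 + 0.3111588 = 0.7104226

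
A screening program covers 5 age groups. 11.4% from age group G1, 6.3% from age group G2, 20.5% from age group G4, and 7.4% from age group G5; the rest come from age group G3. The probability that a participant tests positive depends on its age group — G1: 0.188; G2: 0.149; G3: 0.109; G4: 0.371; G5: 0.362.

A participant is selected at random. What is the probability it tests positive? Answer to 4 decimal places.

P(G3) = 1 − (0.114 + 0.063 + 0.205 + 0.074) = 0.544.
P(T) = P(T|G1)·P(G1) + P(T|G2)·P(G2) + P(T|G3)·P(G3) + P(T|G4)·P(G4) + P(T|G5)·P(G5)
      = 0.188·0.114 + 0.149·0.063 + 0.109·0.544 + 0.371·0.205 + 0.362·0.074
      = 0.021432 + 0.009387 + 0.059296 + 0.076055 + 0.026788 = 0.192958

0.1930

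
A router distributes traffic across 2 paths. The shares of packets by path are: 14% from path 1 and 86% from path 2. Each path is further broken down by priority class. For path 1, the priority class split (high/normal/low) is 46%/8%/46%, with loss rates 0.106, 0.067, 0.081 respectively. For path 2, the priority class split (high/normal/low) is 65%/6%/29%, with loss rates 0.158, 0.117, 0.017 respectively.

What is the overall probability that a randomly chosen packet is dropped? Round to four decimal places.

0.1114

P(L|1) = 0.46·0.106 + 0.08·0.067 + 0.46·0.081 = 0.04876 + 0.00536 + 0.03726 = 0.09138
P(L|2) = 0.65·0.158 + 0.06·0.117 + 0.29·0.017 = 0.1027 + 0.00702 + 0.00493 = 0.11465
By total probability over the outer partition,
P(L) = 0.14·0.09138 + 0.86·0.11465
      = 0.0127932 + 0.098599 = 0.1113922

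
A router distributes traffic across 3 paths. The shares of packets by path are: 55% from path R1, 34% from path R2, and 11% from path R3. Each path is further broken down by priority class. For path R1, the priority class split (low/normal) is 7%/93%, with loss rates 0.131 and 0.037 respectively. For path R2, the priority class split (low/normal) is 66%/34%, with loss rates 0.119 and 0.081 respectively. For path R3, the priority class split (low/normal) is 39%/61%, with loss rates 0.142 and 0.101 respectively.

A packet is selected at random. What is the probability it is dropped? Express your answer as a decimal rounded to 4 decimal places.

0.0729

P(L|R1) = 0.07·0.131 + 0.93·0.037 = 0.00917 + 0.03441 = 0.04358
P(L|R2) = 0.66·0.119 + 0.34·0.081 = 0.07854 + 0.02754 = 0.10608
P(L|R3) = 0.39·0.142 + 0.61·0.101 = 0.05538 + 0.06161 = 0.11699
By total probability over the outer partition,
P(L) = 0.55·0.04358 + 0.34·0.10608 + 0.11·0.11699
      = 0.023969 + 0.0360672 + 0.0128689 = 0.0729051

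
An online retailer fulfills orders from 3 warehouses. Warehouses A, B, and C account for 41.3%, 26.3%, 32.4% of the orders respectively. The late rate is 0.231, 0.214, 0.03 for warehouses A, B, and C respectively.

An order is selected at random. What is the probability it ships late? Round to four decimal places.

0.1614

P(L) = P(L|A)·P(A) + P(L|B)·P(B) + P(L|C)·P(C)
      = 0.231·0.413 + 0.214·0.263 + 0.03·0.324
      = 0.095403 + 0.056282 + 0.00972 = 0.161405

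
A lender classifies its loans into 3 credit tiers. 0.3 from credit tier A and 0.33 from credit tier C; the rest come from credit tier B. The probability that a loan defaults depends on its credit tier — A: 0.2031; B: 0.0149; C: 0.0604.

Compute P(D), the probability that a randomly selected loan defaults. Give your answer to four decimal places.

P(B) = 1 − (0.3 + 0.33) = 0.37.
By the law of total probability,
P(D) = P(D|A)·P(A) + P(D|B)·P(B) + P(D|C)·P(C)
      = 0.2031·0.3 + 0.0149·0.37 + 0.0604·0.33
      = 0.06093 + 0.005513 + 0.019932 = 0.086375

0.0864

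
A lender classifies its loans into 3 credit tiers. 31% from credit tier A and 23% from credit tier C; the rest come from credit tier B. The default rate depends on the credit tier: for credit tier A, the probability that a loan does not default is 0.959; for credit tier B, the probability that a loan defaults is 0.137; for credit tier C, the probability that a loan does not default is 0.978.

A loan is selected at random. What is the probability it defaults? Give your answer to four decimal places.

P(B) = 1 − (0.31 + 0.23) = 0.46.
P(D|A) = 1 − 0.959 = 0.041.
P(D|C) = 1 − 0.978 = 0.022.
P(D) = P(D|A)·P(A) + P(D|B)·P(B) + P(D|C)·P(C)
      = 0.041·0.31 + 0.137·0.46 + 0.022·0.23
      = 0.01271 + 0.06302 + 0.00506 = 0.08079

0.0808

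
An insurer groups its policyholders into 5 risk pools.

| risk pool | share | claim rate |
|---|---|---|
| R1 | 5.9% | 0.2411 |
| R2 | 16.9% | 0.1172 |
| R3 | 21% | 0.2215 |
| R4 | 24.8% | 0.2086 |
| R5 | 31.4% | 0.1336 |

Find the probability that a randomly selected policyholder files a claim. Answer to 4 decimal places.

P(C) = P(C|R1)·P(R1) + P(C|R2)·P(R2) + P(C|R3)·P(R3) + P(C|R4)·P(R4) + P(C|R5)·P(R5)
      = 0.2411·0.059 + 0.1172·0.169 + 0.2215·0.21 + 0.2086·0.248 + 0.1336·0.314
      = 0.0142249 + 0.0198068 + 0.046515 + 0.0517328 + 0.0419504 = 0.1742299

P(C) ≈ 0.1742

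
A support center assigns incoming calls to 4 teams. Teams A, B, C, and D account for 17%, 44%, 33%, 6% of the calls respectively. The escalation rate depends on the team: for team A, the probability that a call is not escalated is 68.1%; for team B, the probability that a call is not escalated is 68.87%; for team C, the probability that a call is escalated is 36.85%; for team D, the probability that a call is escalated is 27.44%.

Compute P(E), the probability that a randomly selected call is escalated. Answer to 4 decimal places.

P(E|A) = 1 − 0.681 = 0.319.
P(E|B) = 1 − 0.6887 = 0.3113.
Summing over the partition,
P(E) = P(E|A)·P(A) + P(E|B)·P(B) + P(E|C)·P(C) + P(E|D)·P(D)
      = 0.319·0.17 + 0.3113·0.44 + 0.3685·0.33 + 0.2744·0.06
      = 0.05423 + 0.136972 + 0.121605 + 0.016464 = 0.329271

P(E) ≈ 0.3293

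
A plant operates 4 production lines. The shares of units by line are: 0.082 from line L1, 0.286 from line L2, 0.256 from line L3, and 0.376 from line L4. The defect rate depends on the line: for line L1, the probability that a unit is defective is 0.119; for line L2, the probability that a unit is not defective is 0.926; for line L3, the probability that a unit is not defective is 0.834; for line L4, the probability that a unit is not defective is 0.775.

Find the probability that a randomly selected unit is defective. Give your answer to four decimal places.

P(D|L2) = 1 − 0.926 = 0.074.
P(D|L3) = 1 − 0.834 = 0.166.
P(D|L4) = 1 − 0.775 = 0.225.
Summing over the partition,
P(D) = P(D|L1)·P(L1) + P(D|L2)·P(L2) + P(D|L3)·P(L3) + P(D|L4)·P(L4)
      = 0.119·0.082 + 0.074·0.286 + 0.166·0.256 + 0.225·0.376
      = 0.009758 + 0.021164 + 0.042496 + 0.0846 = 0.158018

P(D) ≈ 0.1580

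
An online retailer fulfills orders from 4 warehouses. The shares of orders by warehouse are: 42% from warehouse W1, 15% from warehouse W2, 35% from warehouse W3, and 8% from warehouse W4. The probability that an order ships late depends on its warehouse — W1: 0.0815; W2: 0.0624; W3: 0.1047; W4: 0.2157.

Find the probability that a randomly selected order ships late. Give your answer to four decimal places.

P(L) = P(L|W1)·P(W1) + P(L|W2)·P(W2) + P(L|W3)·P(W3) + P(L|W4)·P(W4)
      = 0.0815·0.42 + 0.0624·0.15 + 0.1047·0.35 + 0.2157·0.08
      = 0.03423 + 0.00936 + 0.036645 + 0.017256 = 0.097491

0.0975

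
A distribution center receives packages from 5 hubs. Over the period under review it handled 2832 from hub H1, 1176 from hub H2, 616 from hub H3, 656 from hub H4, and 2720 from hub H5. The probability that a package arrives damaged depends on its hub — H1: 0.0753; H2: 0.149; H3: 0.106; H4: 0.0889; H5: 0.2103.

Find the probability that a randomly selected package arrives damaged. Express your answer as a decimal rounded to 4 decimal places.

Total: 2832 + 1176 + 616 + 656 + 2720 = 8000.
P(H1) = 2832/8000 = 0.354. P(H2) = 1176/8000 = 0.147. P(H3) = 616/8000 = 0.077. P(H4) = 656/8000 = 0.082. P(H5) = 2720/8000 = 0.34.
P(D) = P(D|H1)·P(H1) + P(D|H2)·P(H2) + P(D|H3)·P(H3) + P(D|H4)·P(H4) + P(D|H5)·P(H5)
      = 0.0753·0.354 + 0.149·0.147 + 0.106·0.077 + 0.0889·0.082 + 0.2103·0.34
      = 0.0266562 + 0.021903 + 0.008162 + 0.0072898 + 0.071502 = 0.135513

P(D) ≈ 0.1355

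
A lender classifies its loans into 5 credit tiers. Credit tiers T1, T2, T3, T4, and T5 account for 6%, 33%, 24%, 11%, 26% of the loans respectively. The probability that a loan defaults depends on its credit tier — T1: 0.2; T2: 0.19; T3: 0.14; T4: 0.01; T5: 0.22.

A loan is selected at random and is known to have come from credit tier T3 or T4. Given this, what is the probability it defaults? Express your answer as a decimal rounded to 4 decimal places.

Let S = {T3, T4}.
P(S) = 0.24 + 0.11 = 0.35.
P(D ∩ S) = 0.14·0.24 + 0.01·0.11 = 0.0336 + 0.0011 = 0.0347.
P(D | S) = 0.0347 / 0.35 = 0.099143…

P(D|S) ≈ 0.0991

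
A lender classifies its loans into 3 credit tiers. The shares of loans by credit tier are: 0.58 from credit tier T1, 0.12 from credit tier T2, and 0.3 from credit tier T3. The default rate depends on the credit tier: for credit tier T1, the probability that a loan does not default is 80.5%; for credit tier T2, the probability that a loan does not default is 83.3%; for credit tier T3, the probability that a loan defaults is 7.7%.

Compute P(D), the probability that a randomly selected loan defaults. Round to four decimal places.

P(D|T1) = 1 − 0.805 = 0.195.
P(D|T2) = 1 − 0.833 = 0.167.
Summing over the partition,
P(D) = P(D|T1)·P(T1) + P(D|T2)·P(T2) + P(D|T3)·P(T3)
      = 0.195·0.58 + 0.167·0.12 + 0.077·0.3
      = 0.1131 + 0.02004 + 0.0231 = 0.15624

0.1562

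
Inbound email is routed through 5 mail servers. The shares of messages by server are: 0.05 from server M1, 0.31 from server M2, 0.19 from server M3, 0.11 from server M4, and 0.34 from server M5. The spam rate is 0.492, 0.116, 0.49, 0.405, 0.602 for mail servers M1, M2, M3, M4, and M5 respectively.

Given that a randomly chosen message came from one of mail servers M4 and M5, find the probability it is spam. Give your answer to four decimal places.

P(S|J) ≈ 0.5538

Let J = {M4, M5}.
P(J) = 0.11 + 0.34 = 0.45.
P(S ∩ J) = 0.405·0.11 + 0.602·0.34 = 0.04455 + 0.20468 = 0.24923.
P(S | J) = 0.24923 / 0.45 = 0.553844…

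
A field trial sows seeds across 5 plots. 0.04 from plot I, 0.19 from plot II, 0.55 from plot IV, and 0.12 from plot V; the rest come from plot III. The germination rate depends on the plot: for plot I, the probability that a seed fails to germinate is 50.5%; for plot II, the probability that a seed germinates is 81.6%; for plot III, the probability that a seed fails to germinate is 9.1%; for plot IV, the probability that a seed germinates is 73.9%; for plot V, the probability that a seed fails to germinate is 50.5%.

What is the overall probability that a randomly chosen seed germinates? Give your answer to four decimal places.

0.7316

P(III) = 1 − (0.04 + 0.19 + 0.55 + 0.12) = 0.1.
P(G|I) = 1 − 0.505 = 0.495.
P(G|III) = 1 − 0.091 = 0.909.
P(G|V) = 1 − 0.505 = 0.495.
P(G) = P(G|I)·P(I) + P(G|II)·P(II) + P(G|III)·P(III) + P(G|IV)·P(IV) + P(G|V)·P(V)
      = 0.495·0.04 + 0.816·0.19 + 0.909·0.1 + 0.739·0.55 + 0.495·0.12
      = 0.0198 + 0.15504 + 0.0909 + 0.40645 + 0.0594 = 0.73159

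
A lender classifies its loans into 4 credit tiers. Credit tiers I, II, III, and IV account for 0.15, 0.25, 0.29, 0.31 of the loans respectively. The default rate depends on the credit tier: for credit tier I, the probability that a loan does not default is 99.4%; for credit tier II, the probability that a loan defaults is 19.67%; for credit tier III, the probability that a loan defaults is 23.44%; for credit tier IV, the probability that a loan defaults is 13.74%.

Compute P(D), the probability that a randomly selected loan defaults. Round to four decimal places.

P(D|I) = 1 − 0.994 = 0.006.
P(D) = P(D|I)·P(I) + P(D|II)·P(II) + P(D|III)·P(III) + P(D|IV)·P(IV)
      = 0.006·0.15 + 0.1967·0.25 + 0.2344·0.29 + 0.1374·0.31
      = 0.0009 + 0.049175 + 0.067976 + 0.042594 = 0.160645

0.1606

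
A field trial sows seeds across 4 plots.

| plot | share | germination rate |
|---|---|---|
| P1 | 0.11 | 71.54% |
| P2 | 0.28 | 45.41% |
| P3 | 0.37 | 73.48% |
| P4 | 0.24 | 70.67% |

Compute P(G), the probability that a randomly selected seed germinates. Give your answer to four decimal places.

P(G) ≈ 0.6473

Summing over the partition,
P(G) = P(G|P1)·P(P1) + P(G|P2)·P(P2) + P(G|P3)·P(P3) + P(G|P4)·P(P4)
      = 0.7154·0.11 + 0.4541·0.28 + 0.7348·0.37 + 0.7067·0.24
      = 0.078694 + 0.127148 + 0.271876 + 0.169608 = 0.647326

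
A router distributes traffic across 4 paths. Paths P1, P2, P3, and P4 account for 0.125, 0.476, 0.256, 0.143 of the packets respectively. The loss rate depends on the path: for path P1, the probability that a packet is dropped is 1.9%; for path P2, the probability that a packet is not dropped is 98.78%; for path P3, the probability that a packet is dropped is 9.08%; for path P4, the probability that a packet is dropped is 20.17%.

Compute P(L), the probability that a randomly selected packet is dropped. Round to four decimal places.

P(L|P2) = 1 − 0.9878 = 0.0122.
P(L) = P(L|P1)·P(P1) + P(L|P2)·P(P2) + P(L|P3)·P(P3) + P(L|P4)·P(P4)
      = 0.019·0.125 + 0.0122·0.476 + 0.0908·0.256 + 0.2017·0.143
      = 0.002375 + 0.0058072 + 0.0232448 + 0.0288431 = 0.0602701

P(L) ≈ 0.0603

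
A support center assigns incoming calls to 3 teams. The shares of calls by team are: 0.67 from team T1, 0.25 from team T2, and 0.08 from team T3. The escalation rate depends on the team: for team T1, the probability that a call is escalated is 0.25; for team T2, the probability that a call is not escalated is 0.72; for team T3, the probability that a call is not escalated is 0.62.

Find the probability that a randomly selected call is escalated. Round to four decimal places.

0.2679

P(E|T2) = 1 − 0.72 = 0.28.
P(E|T3) = 1 − 0.62 = 0.38.
Using total probability over the partition,
P(E) = P(E|T1)·P(T1) + P(E|T2)·P(T2) + P(E|T3)·P(T3)
      = 0.25·0.67 + 0.28·0.25 + 0.38·0.08
      = 0.1675 + 0.07 + 0.0304 = 0.2679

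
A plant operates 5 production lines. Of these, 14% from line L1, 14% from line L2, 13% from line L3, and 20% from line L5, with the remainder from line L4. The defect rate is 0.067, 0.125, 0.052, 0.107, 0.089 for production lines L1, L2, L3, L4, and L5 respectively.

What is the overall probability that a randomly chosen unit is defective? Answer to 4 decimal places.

P(L4) = 1 − (0.14 + 0.14 + 0.13 + 0.2) = 0.39.
P(D) = P(D|L1)·P(L1) + P(D|L2)·P(L2) + P(D|L3)·P(L3) + P(D|L4)·P(L4) + P(D|L5)·P(L5)
      = 0.067·0.14 + 0.125·0.14 + 0.052·0.13 + 0.107·0.39 + 0.089·0.2
      = 0.00938 + 0.0175 + 0.00676 + 0.04173 + 0.0178 = 0.09317

0.0932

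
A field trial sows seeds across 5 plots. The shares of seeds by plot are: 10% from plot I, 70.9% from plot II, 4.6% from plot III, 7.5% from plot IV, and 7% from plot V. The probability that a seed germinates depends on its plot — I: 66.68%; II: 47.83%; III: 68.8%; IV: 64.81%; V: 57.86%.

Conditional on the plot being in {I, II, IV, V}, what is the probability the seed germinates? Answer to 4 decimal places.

P(G|S) ≈ 0.5188

Let S = {I, II, IV, V}.
P(S) = 0.1 + 0.709 + 0.075 + 0.07 = 0.954.
P(G ∩ S) = 0.6668·0.1 + 0.4783·0.709 + 0.6481·0.075 + 0.5786·0.07 = 0.06668 + 0.3391147 + 0.0486075 + 0.040502 = 0.4949042.
P(G | S) = 0.4949042 / 0.954 = 0.518768…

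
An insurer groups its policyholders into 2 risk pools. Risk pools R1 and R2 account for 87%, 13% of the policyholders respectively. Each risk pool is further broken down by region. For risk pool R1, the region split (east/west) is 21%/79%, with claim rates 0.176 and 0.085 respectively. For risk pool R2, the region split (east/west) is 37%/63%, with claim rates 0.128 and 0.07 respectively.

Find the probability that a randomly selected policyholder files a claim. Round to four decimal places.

P(C) ≈ 0.1025

P(C|R1) = 0.21·0.176 + 0.79·0.085 = 0.03696 + 0.06715 = 0.10411
P(C|R2) = 0.37·0.128 + 0.63·0.07 = 0.04736 + 0.0441 = 0.09146
Then overall,
P(C) = 0.87·0.10411 + 0.13·0.09146
      = 0.0905757 + 0.0118898 = 0.1024655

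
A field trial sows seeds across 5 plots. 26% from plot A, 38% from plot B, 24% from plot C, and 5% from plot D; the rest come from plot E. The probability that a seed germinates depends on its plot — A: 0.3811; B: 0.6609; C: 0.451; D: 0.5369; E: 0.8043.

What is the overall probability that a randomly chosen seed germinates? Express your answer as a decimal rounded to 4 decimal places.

P(E) = 1 − (0.26 + 0.38 + 0.24 + 0.05) = 0.07.
P(G) = P(G|A)·P(A) + P(G|B)·P(B) + P(G|C)·P(C) + P(G|D)·P(D) + P(G|E)·P(E)
      = 0.3811·0.26 + 0.6609·0.38 + 0.451·0.24 + 0.5369·0.05 + 0.8043·0.07
      = 0.099086 + 0.251142 + 0.10824 + 0.026845 + 0.056301 = 0.541614

0.5416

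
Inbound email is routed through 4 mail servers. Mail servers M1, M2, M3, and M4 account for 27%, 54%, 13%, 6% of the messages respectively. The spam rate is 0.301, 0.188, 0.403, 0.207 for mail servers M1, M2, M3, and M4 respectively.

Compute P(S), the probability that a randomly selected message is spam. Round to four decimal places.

P(S) ≈ 0.2476

P(S) = P(S|M1)·P(M1) + P(S|M2)·P(M2) + P(S|M3)·P(M3) + P(S|M4)·P(M4)
      = 0.301·0.27 + 0.188·0.54 + 0.403·0.13 + 0.207·0.06
      = 0.08127 + 0.10152 + 0.05239 + 0.01242 = 0.2476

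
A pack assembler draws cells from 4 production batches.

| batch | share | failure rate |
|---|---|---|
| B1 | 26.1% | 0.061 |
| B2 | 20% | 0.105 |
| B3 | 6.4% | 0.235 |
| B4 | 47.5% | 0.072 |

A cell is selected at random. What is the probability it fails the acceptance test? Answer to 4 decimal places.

By the law of total probability,
P(F) = P(F|B1)·P(B1) + P(F|B2)·P(B2) + P(F|B3)·P(B3) + P(F|B4)·P(B4)
      = 0.061·0.261 + 0.105·0.2 + 0.235·0.064 + 0.072·0.475
      = 0.015921 + 0.021 + 0.01504 + 0.0342 = 0.086161

0.0862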